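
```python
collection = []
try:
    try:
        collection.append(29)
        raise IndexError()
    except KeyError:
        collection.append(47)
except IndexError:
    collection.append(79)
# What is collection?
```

Step-by-step execution trace:
1. Inner try: `collection.append(29)` → collection = [29].
2. `raise IndexError()` raises IndexError.
3. Inner `except KeyError` does not match IndexError; exception propagates to outer try.
4. Outer `except IndexError` matches → `collection.append(79)` → collection = [29, 79].
Result: [29, 79]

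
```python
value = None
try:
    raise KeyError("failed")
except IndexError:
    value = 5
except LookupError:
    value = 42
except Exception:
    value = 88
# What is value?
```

Step-by-step execution trace:
1. `raise KeyError(...)` raises KeyError.
2. `except IndexError` does not match (KeyError is not a subclass of IndexError); skipped.
3. `except LookupError` matches (KeyError is a subclass of LookupError) → value = 42.
4. `except Exception` is not reached.
Result: 42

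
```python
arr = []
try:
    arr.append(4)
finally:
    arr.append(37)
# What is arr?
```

Step-by-step execution trace:
1. try: `arr.append(4)` → arr = [4].
2. The try body completes without raising.
3. finally always runs: `arr.append(37)` → arr = [4, 37].
Result: [4, 37]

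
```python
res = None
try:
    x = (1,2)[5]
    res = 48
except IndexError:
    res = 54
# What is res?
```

Step-by-step execution trace:
1. `x = (1,2)[5]` raises IndexError.
2. `res = 48` is not reached.
3. `except IndexError` matches → res = 54.
Result: 54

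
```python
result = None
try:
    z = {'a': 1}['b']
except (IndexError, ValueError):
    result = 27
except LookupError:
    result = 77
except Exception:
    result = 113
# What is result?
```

Step-by-step execution trace:
1. `z = {'a': 1}['b']` raises KeyError.
2. `except (IndexError, ValueError)` does not match KeyError; skipped.
3. `except LookupError` matches (KeyError is a subclass of LookupError) → result = 77.
4. `except Exception` is not reached.
Result: 77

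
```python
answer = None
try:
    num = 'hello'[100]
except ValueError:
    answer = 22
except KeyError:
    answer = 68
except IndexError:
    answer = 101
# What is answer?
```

Step-by-step execution trace:
1. `num = 'hello'[100]` raises IndexError.
2. `except ValueError` does not match IndexError; skipped.
3. `except KeyError` does not match IndexError; skipped.
4. `except IndexError` matches → answer = 101.
Result: 101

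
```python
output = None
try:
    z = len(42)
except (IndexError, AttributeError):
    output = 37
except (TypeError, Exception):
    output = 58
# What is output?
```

Step-by-step execution trace:
1. `z = len(42)` raises TypeError.
2. `except (IndexError, AttributeError)` does not match TypeError; skipped.
3. `except (TypeError, Exception)` matches (TypeError is in the tuple) → output = 58.
Result: 58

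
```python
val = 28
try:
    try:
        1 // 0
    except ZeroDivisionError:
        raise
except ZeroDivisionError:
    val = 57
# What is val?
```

Step-by-step execution trace:
1. Inner try: `1 // 0` raises ZeroDivisionError.
2. Inner `except ZeroDivisionError` matches; bare `raise` re-raises the same ZeroDivisionError.
3. Outer `except ZeroDivisionError` matches → val = 57.
Result: 57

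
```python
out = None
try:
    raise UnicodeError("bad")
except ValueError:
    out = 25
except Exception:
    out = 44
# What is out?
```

Step-by-step execution trace:
1. `raise UnicodeError(...)` raises UnicodeError.
2. `except ValueError` matches (UnicodeError is a subclass of ValueError) → out = 25.
3. `except Exception` is not reached.
Result: 25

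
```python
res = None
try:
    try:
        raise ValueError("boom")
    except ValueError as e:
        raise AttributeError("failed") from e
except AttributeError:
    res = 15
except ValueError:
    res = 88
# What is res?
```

Step-by-step execution trace:
1. Inner try raises ValueError; inner `except ValueError as e` catches it.
2. `raise AttributeError(...) from e` raises AttributeError (ValueError is attached as __cause__, but only AttributeError is active).
3. Outer `except AttributeError` matches → res = 15.
4. `except ValueError` is not reached.
Result: 15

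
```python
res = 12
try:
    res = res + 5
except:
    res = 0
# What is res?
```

Step-by-step execution trace:
1. res starts at 12.
2. try: `res = res + 5` → res = 17. No exception raised.
3. `except` is skipped.
Result: 17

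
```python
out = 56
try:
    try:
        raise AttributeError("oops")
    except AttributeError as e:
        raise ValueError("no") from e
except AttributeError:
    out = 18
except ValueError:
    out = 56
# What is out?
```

Step-by-step execution trace:
1. Inner try raises AttributeError; inner `except AttributeError as e` catches it.
2. `raise ValueError(...) from e` raises ValueError (AttributeError is attached as __cause__, but only ValueError is active).
3. Outer `except AttributeError` does not match ValueError; skipped.
4. Outer `except ValueError` matches → out = 56.
Result: 56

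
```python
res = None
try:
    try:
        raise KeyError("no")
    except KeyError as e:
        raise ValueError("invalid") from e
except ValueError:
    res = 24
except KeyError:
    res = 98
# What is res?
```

Step-by-step execution trace:
1. Inner try raises KeyError; inner `except KeyError as e` catches it.
2. `raise ValueError(...) from e` raises ValueError (KeyError is attached as __cause__, but only ValueError is active).
3. Outer `except ValueError` matches → res = 24.
4. `except KeyError` is not reached.
Result: 24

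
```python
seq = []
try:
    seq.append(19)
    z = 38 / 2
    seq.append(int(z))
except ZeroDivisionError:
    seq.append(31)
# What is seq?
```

Step-by-step execution trace:
1. try: `seq.append(19)` → seq = [19].
2. `z = 38 / 2` → z = 19.0. No exception raised.
3. `seq.append(int(z))` → seq = [19, 19].
4. `except ZeroDivisionError` is skipped (no exception was raised).
Result: [19, 19]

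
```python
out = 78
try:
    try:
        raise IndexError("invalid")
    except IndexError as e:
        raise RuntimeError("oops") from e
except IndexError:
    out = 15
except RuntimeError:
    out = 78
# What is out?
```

Step-by-step execution trace:
1. Inner try raises IndexError; inner `except IndexError as e` catches it.
2. `raise RuntimeError(...) from e` raises RuntimeError (IndexError is attached as __cause__, but only RuntimeError is active).
3. Outer `except IndexError` does not match RuntimeError; skipped.
4. Outer `except RuntimeError` matches → out = 78.
Result: 78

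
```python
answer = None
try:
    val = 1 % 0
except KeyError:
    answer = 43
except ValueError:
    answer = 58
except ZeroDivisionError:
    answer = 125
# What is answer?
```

Step-by-step execution trace:
1. `val = 1 % 0` raises ZeroDivisionError.
2. `except KeyError` does not match ZeroDivisionError; skipped.
3. `except ValueError` does not match ZeroDivisionError; skipped.
4. `except ZeroDivisionError` matches → answer = 125.
Result: 125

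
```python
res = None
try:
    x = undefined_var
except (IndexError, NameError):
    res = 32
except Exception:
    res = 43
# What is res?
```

Step-by-step execution trace:
1. `x = undefined_var` raises NameError.
2. `except (IndexError, NameError)` matches (NameError is in the tuple) → res = 32.
3. `except Exception` is not reached.
Result: 32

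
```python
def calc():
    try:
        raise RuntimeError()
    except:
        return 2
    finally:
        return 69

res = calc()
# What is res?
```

Step-by-step execution trace:
1. `calc()` enters try: `raise RuntimeError()` raises RuntimeError.
2. bare `except` matches → `return 2` sets pending return value 2.
3. Before returning, `finally: return 69` runs and overrides the pending return.
4. calc() returns 69 → res = 69.
Result: 69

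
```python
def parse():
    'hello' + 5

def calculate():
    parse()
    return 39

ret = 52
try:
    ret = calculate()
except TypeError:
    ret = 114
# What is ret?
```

Step-by-step execution trace:
1. ret starts at 52.
2. try: `calculate()` calls `parse()`.
3. `parse()` evaluates `'hello' + 5`, which raises TypeError; it propagates through calculate (uncaught).
4. `return 39` in calculate is not reached; the assignment to ret does not complete.
5. `except TypeError` matches → ret = 114.
Result: 114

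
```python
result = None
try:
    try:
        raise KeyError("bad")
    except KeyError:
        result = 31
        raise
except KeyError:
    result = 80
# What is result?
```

Step-by-step execution trace:
1. Inner try: `raise KeyError("bad")` raises KeyError.
2. Inner `except KeyError` matches → result = 31.
3. bare `raise` re-raises the same KeyError.
4. Outer `except KeyError` matches → result = 80.
Result: 80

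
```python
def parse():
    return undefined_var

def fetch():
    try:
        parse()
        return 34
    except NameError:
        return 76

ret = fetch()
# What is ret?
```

Step-by-step execution trace:
1. `fetch()` calls `parse()`.
2. `parse()` evaluates `undefined_var`, which raises NameError; it propagates to the caller.
3. `return 34` is not reached.
4. `except NameError` in fetch matches → returns 76.
5. ret = 76.
Result: 76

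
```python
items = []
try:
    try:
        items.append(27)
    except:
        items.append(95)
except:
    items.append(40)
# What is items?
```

Step-by-step execution trace:
1. Inner try: `items.append(27)` → items = [27]. No exception raised.
2. Inner `except` is skipped.
3. Inner try completes normally; outer `except` is skipped.
Result: [27]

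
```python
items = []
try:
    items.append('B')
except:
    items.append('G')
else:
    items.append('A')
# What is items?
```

Step-by-step execution trace:
1. try: `items.append('B')` → items = ['B']. No exception raised.
2. `except` is skipped.
3. `else` runs (try completed without exception): `items.append('A')` → items = ['B', 'A'].
Result: ['B', 'A']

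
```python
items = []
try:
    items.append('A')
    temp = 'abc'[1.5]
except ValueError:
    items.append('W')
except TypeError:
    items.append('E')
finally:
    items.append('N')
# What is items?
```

Step-by-step execution trace:
1. try: `items.append('A')` → items = ['A'].
2. `temp = 'abc'[1.5]` raises TypeError.
3. `except ValueError` does not match TypeError; skipped.
4. `except TypeError` matches → `items.append('E')` → items = ['A', 'E'].
5. finally always runs: `items.append('N')` → items = ['A', 'E', 'N'].
Result: ['A', 'E', 'N']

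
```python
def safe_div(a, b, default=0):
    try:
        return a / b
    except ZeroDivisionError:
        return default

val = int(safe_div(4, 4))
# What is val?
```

Step-by-step execution trace:
1. `safe_div(4, 4)` enters try: `return 4 / 4` → returns 1.0. No exception raised.
2. `except ZeroDivisionError` is skipped.
3. `int(1.0)` → 1 → val = 1.
Result: 1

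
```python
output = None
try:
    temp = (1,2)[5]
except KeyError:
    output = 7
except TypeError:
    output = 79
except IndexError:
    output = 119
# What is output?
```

Step-by-step execution trace:
1. `temp = (1,2)[5]` raises IndexError.
2. `except KeyError` does not match IndexError; skipped.
3. `except TypeError` does not match IndexError; skipped.
4. `except IndexError` matches → output = 119.
Result: 119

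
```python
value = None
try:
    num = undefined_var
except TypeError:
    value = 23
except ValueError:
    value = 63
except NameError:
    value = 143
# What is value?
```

Step-by-step execution trace:
1. `num = undefined_var` raises NameError.
2. `except TypeError` does not match NameError; skipped.
3. `except ValueError` does not match NameError; skipped.
4. `except NameError` matches → value = 143.
Result: 143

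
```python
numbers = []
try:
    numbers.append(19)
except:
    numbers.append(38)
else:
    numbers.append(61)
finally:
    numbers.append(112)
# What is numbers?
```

Step-by-step execution trace:
1. try: `numbers.append(19)` → numbers = [19]. No exception raised.
2. `except` is skipped.
3. `else` runs: `numbers.append(61)` → numbers = [19, 61].
4. `finally` always runs: `numbers.append(112)` → numbers = [19, 61, 112].
Result: [19, 61, 112]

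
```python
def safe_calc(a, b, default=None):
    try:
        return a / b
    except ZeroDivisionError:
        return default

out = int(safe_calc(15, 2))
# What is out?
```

Step-by-step execution trace:
1. `safe_calc(15, 2)` enters try: `return 15 / 2` → returns 7.5. No exception raised.
2. `except ZeroDivisionError` is skipped.
3. `int(7.5)` → 7 → out = 7.
Result: 7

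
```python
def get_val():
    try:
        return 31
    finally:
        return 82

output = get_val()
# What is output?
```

Step-by-step execution trace:
1. `get_val()` enters try: `return 31` sets pending return value 31.
2. Before returning, `finally: return 82` runs and overrides the pending return.
3. get_val() returns 82 → output = 82.
Result: 82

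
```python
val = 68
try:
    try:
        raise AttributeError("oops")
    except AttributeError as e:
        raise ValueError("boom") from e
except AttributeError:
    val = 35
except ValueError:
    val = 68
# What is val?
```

Step-by-step execution trace:
1. Inner try raises AttributeError; inner `except AttributeError as e` catches it.
2. `raise ValueError(...) from e` raises ValueError (AttributeError is attached as __cause__, but only ValueError is active).
3. Outer `except AttributeError` does not match ValueError; skipped.
4. Outer `except ValueError` matches → val = 68.
Result: 68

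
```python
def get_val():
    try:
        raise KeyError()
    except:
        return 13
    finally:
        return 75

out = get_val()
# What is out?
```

Step-by-step execution trace:
1. `get_val()` enters try: `raise KeyError()` raises KeyError.
2. bare `except` matches → `return 13` sets pending return value 13.
3. Before returning, `finally: return 75` runs and overrides the pending return.
4. get_val() returns 75 → out = 75.
Result: 75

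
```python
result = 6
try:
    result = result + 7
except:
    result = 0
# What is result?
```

Step-by-step execution trace:
1. result starts at 6.
2. try: `result = result + 7` → result = 13. No exception raised.
3. `except` is skipped.
Result: 13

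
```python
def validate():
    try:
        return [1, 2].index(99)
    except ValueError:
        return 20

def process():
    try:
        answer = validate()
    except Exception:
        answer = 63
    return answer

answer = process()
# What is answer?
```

Step-by-step execution trace:
1. `process()` calls `validate()`.
2. In validate: `[1, 2].index(99)` raises ValueError; `except ValueError` catches it → returns 20.
3. In process: `answer = validate()` → answer = 20. No exception reaches process.
4. `except Exception` is skipped; process returns 20.
5. answer = 20.
Result: 20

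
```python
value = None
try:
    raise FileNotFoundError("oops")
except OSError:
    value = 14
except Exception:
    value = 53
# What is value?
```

Step-by-step execution trace:
1. `raise FileNotFoundError(...)` raises FileNotFoundError.
2. `except OSError` matches (FileNotFoundError is a subclass of OSError) → value = 14.
3. `except Exception` is not reached.
Result: 14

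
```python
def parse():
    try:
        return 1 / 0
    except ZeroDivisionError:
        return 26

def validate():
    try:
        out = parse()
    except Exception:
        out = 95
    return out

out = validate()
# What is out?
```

Step-by-step execution trace:
1. `validate()` calls `parse()`.
2. In parse: `1 / 0` raises ZeroDivisionError; `except ZeroDivisionError` catches it → returns 26.
3. In validate: `out = parse()` → out = 26. No exception reaches validate.
4. `except Exception` is skipped; validate returns 26.
5. out = 26.
Result: 26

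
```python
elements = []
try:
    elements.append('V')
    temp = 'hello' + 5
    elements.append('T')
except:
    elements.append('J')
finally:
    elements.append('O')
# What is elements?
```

Step-by-step execution trace:
1. try: `elements.append('V')` → elements = ['V'].
2. `temp = 'hello' + 5` raises TypeError; `elements.append('T')` is not reached.
3. bare `except` matches → `elements.append('J')` → elements = ['V', 'J'].
4. finally always runs: `elements.append('O')` → elements = ['V', 'J', 'O'].
Result: ['V', 'J', 'O']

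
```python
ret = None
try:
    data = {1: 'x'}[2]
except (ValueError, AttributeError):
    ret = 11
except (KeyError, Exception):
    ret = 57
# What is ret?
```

Step-by-step execution trace:
1. `data = {1: 'x'}[2]` raises KeyError.
2. `except (ValueError, AttributeError)` does not match KeyError; skipped.
3. `except (KeyError, Exception)` matches (KeyError is in the tuple) → ret = 57.
Result: 57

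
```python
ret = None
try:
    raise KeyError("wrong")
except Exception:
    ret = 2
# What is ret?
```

Step-by-step execution trace:
1. `raise KeyError(...)` raises KeyError.
2. `except Exception` matches (KeyError is a subclass of Exception) → ret = 2.
Result: 2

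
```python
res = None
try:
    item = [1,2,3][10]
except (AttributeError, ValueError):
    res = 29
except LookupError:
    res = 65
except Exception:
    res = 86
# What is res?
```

Step-by-step execution trace:
1. `item = [1,2,3][10]` raises IndexError.
2. `except (AttributeError, ValueError)` does not match IndexError; skipped.
3. `except LookupError` matches (IndexError is a subclass of LookupError) → res = 65.
4. `except Exception` is not reached.
Result: 65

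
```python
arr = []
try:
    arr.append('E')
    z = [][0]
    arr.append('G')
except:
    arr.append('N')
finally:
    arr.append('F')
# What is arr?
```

Step-by-step execution trace:
1. try: `arr.append('E')` → arr = ['E'].
2. `z = [][0]` raises IndexError; `arr.append('G')` is not reached.
3. bare `except` matches → `arr.append('N')` → arr = ['E', 'N'].
4. finally always runs: `arr.append('F')` → arr = ['E', 'N', 'F'].
Result: ['E', 'N', 'F']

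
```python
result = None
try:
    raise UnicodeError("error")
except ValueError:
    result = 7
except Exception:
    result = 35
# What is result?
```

Step-by-step execution trace:
1. `raise UnicodeError(...)` raises UnicodeError.
2. `except ValueError` matches (UnicodeError is a subclass of ValueError) → result = 7.
3. `except Exception` is not reached.
Result: 7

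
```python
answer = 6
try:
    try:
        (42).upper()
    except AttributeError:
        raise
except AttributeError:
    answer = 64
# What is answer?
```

Step-by-step execution trace:
1. Inner try: `(42).upper()` raises AttributeError.
2. Inner `except AttributeError` matches; bare `raise` re-raises the same AttributeError.
3. Outer `except AttributeError` matches → answer = 64.
Result: 64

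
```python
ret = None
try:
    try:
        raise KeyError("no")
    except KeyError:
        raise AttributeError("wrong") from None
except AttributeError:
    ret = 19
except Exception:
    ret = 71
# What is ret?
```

Step-by-step execution trace:
1. Inner try raises KeyError; inner `except KeyError` catches it.
2. `raise AttributeError(...) from None` raises AttributeError (from None suppresses __context__, but the active exception is still AttributeError).
3. Outer `except AttributeError` matches → ret = 19.
4. `except Exception` is not reached.
Result: 19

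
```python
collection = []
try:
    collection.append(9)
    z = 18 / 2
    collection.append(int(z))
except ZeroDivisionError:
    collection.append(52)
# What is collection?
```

Step-by-step execution trace:
1. try: `collection.append(9)` → collection = [9].
2. `z = 18 / 2` → z = 9.0. No exception raised.
3. `collection.append(int(z))` → collection = [9, 9].
4. `except ZeroDivisionError` is skipped (no exception was raised).
Result: [9, 9]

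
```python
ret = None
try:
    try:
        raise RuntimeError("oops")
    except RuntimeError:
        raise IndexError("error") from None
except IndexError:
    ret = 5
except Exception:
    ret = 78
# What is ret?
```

Step-by-step execution trace:
1. Inner try raises RuntimeError; inner `except RuntimeError` catches it.
2. `raise IndexError(...) from None` raises IndexError (from None suppresses __context__, but the active exception is still IndexError).
3. Outer `except IndexError` matches → ret = 5.
4. `except Exception` is not reached.
Result: 5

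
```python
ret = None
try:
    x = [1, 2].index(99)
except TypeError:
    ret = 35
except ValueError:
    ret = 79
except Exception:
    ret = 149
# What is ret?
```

Step-by-step execution trace:
1. `x = [1, 2].index(99)` raises ValueError.
2. `except TypeError` does not match ValueError; skipped.
3. `except ValueError` matches → ret = 79.
4. Remaining except clauses are skipped.
Result: 79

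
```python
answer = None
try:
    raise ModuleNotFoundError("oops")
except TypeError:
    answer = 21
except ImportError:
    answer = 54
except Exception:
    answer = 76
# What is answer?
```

Step-by-step execution trace:
1. `raise ModuleNotFoundError(...)` raises ModuleNotFoundError.
2. `except TypeError` does not match (ModuleNotFoundError is not a subclass of TypeError); skipped.
3. `except ImportError` matches (ModuleNotFoundError is a subclass of ImportError) → answer = 54.
4. `except Exception` is not reached.
Result: 54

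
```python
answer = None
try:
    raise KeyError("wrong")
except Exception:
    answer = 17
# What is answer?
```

Step-by-step execution trace:
1. `raise KeyError(...)` raises KeyError.
2. `except Exception` matches (KeyError is a subclass of Exception) → answer = 17.
Result: 17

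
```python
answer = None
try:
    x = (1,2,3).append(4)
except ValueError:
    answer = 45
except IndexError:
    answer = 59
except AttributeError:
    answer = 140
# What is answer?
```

Step-by-step execution trace:
1. `x = (1,2,3).append(4)` raises AttributeError.
2. `except ValueError` does not match AttributeError; skipped.
3. `except IndexError` does not match AttributeError; skipped.
4. `except AttributeError` matches → answer = 140.
Result: 140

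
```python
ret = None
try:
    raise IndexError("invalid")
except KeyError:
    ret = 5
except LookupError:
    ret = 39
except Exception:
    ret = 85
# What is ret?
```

Step-by-step execution trace:
1. `raise IndexError(...)` raises IndexError.
2. `except KeyError` does not match (IndexError is not a subclass of KeyError); skipped.
3. `except LookupError` matches (IndexError is a subclass of LookupError) → ret = 39.
4. `except Exception` is not reached.
Result: 39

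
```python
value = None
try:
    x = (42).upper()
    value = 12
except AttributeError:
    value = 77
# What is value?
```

Step-by-step execution trace:
1. `x = (42).upper()` raises AttributeError.
2. `value = 12` is not reached.
3. `except AttributeError` matches → value = 77.
Result: 77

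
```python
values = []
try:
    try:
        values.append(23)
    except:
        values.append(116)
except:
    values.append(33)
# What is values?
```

Step-by-step execution trace:
1. Inner try: `values.append(23)` → values = [23]. No exception raised.
2. Inner `except` is skipped.
3. Inner try completes normally; outer `except` is skipped.
Result: [23]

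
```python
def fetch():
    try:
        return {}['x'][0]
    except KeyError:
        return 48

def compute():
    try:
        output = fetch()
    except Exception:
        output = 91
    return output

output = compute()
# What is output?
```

Step-by-step execution trace:
1. `compute()` calls `fetch()`.
2. In fetch: `{}['x'][0]` raises KeyError; `except KeyError` catches it → returns 48.
3. In compute: `output = fetch()` → output = 48. No exception reaches compute.
4. `except Exception` is skipped; compute returns 48.
5. output = 48.
Result: 48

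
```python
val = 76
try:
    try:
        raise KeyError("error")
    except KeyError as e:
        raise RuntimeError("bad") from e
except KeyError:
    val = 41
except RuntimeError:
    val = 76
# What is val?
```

Step-by-step execution trace:
1. Inner try raises KeyError; inner `except KeyError as e` catches it.
2. `raise RuntimeError(...) from e` raises RuntimeError (KeyError is attached as __cause__, but only RuntimeError is active).
3. Outer `except KeyError` does not match RuntimeError; skipped.
4. Outer `except RuntimeError` matches → val = 76.
Result: 76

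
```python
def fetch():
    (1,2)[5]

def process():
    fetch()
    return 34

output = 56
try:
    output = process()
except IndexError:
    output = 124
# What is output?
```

Step-by-step execution trace:
1. output starts at 56.
2. try: `process()` calls `fetch()`.
3. `fetch()` evaluates `(1,2)[5]`, which raises IndexError; it propagates through process (uncaught).
4. `return 34` in process is not reached; the assignment to output does not complete.
5. `except IndexError` matches → output = 124.
Result: 124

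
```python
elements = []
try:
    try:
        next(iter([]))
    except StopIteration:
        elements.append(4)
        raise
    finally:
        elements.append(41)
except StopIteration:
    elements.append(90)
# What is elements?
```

Step-by-step execution trace:
1. Inner try: `next(iter([]))` raises StopIteration.
2. Inner `except StopIteration` matches → `elements.append(4)` → elements = [4].
3. bare `raise` re-raises StopIteration.
4. Inner `finally` runs during unwinding: `elements.append(41)` → elements = [4, 41].
5. Outer `except StopIteration` matches → `elements.append(90)` → elements = [4, 41, 90].
Result: [4, 41, 90]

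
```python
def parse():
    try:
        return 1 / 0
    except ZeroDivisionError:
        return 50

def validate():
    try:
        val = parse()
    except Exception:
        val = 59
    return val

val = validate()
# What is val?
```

Step-by-step execution trace:
1. `validate()` calls `parse()`.
2. In parse: `1 / 0` raises ZeroDivisionError; `except ZeroDivisionError` catches it → returns 50.
3. In validate: `val = parse()` → val = 50. No exception reaches validate.
4. `except Exception` is skipped; validate returns 50.
5. val = 50.
Result: 50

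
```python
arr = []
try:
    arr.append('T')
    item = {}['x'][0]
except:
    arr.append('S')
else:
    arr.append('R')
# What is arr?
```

Step-by-step execution trace:
1. try: `arr.append('T')` → arr = ['T'].
2. `item = {}['x'][0]` raises KeyError.
3. bare `except` matches → `arr.append('S')` → arr = ['T', 'S'].
4. `else` is skipped (an exception was raised).
Result: ['T', 'S']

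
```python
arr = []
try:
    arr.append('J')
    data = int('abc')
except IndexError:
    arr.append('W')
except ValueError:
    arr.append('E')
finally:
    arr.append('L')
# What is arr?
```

Step-by-step execution trace:
1. try: `arr.append('J')` → arr = ['J'].
2. `data = int('abc')` raises ValueError.
3. `except IndexError` does not match ValueError; skipped.
4. `except ValueError` matches → `arr.append('E')` → arr = ['J', 'E'].
5. finally always runs: `arr.append('L')` → arr = ['J', 'E', 'L'].
Result: ['J', 'E', 'L']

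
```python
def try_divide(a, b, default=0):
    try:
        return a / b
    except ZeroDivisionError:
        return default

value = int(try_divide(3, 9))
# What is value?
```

Step-by-step execution trace:
1. `try_divide(3, 9)` enters try: `return 3 / 9` → returns 0.3333333333333333. No exception raised.
2. `except ZeroDivisionError` is skipped.
3. `int(0.3333333333333333)` → 0 → value = 0.
Result: 0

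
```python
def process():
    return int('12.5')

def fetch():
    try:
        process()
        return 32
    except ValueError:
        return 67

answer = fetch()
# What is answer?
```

Step-by-step execution trace:
1. `fetch()` calls `process()`.
2. `process()` evaluates `int('12.5')`, which raises ValueError; it propagates to the caller.
3. `return 32` is not reached.
4. `except ValueError` in fetch matches → returns 67.
5. answer = 67.
Result: 67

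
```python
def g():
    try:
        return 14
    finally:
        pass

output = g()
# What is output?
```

Step-by-step execution trace:
1. `g()` enters try: `return 14` sets pending return value 14.
2. Before returning, `finally: pass` runs (no effect).
3. g() returns 14 → output = 14.
Result: 14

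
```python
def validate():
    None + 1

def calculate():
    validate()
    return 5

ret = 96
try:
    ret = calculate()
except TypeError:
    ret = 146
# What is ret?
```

Step-by-step execution trace:
1. ret starts at 96.
2. try: `calculate()` calls `validate()`.
3. `validate()` evaluates `None + 1`, which raises TypeError; it propagates through calculate (uncaught).
4. `return 5` in calculate is not reached; the assignment to ret does not complete.
5. `except TypeError` matches → ret = 146.
Result: 146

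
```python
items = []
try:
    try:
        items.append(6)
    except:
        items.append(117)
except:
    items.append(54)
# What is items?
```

Step-by-step execution trace:
1. Inner try: `items.append(6)` → items = [6]. No exception raised.
2. Inner `except` is skipped.
3. Inner try completes normally; outer `except` is skipped.
Result: [6]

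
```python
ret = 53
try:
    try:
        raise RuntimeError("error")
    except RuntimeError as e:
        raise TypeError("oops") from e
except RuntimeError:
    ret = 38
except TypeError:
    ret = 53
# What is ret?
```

Step-by-step execution trace:
1. Inner try raises RuntimeError; inner `except RuntimeError as e` catches it.
2. `raise TypeError(...) from e` raises TypeError (RuntimeError is attached as __cause__, but only TypeError is active).
3. Outer `except RuntimeError` does not match TypeError; skipped.
4. Outer `except TypeError` matches → ret = 53.
Result: 53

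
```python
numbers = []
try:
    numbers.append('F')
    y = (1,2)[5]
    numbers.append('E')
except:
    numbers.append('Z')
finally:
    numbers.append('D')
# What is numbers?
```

Step-by-step execution trace:
1. try: `numbers.append('F')` → numbers = ['F'].
2. `y = (1,2)[5]` raises IndexError; `numbers.append('E')` is not reached.
3. bare `except` matches → `numbers.append('Z')` → numbers = ['F', 'Z'].
4. finally always runs: `numbers.append('D')` → numbers = ['F', 'Z', 'D'].
Result: ['F', 'Z', 'D']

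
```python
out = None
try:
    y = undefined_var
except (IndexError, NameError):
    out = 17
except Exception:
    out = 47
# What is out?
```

Step-by-step execution trace:
1. `y = undefined_var` raises NameError.
2. `except (IndexError, NameError)` matches (NameError is in the tuple) → out = 17.
3. `except Exception` is not reached.
Result: 17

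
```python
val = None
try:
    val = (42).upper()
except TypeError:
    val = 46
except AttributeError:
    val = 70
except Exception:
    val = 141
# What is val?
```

Step-by-step execution trace:
1. `val = (42).upper()` raises AttributeError.
2. `except TypeError` does not match AttributeError; skipped.
3. `except AttributeError` matches → val = 70.
4. Remaining except clauses are skipped.
Result: 70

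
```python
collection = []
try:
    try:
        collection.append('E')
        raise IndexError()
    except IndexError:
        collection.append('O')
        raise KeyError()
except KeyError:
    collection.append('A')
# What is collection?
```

Step-by-step execution trace:
1. Inner try: `collection.append('E')` → collection = ['E'].
2. `raise IndexError()` raises IndexError.
3. Inner `except IndexError` matches → `collection.append('O')` → collection = ['E', 'O'].
4. `raise KeyError()` raises KeyError; propagates to outer try.
5. Outer `except KeyError` matches → `collection.append('A')` → collection = ['E', 'O', 'A'].
Result: ['E', 'O', 'A']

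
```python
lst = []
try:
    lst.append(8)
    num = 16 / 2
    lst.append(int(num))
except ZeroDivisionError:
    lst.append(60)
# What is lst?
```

Step-by-step execution trace:
1. try: `lst.append(8)` → lst = [8].
2. `num = 16 / 2` → num = 8.0. No exception raised.
3. `lst.append(int(num))` → lst = [8, 8].
4. `except ZeroDivisionError` is skipped (no exception was raised).
Result: [8, 8]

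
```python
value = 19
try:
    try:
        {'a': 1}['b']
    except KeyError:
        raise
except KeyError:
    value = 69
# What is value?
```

Step-by-step execution trace:
1. Inner try: `{'a': 1}['b']` raises KeyError.
2. Inner `except KeyError` matches; bare `raise` re-raises the same KeyError.
3. Outer `except KeyError` matches → value = 69.
Result: 69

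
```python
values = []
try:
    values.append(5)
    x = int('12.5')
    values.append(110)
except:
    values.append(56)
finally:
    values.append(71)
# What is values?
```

Step-by-step execution trace:
1. try: `values.append(5)` → values = [5].
2. `x = int('12.5')` raises ValueError; `values.append(110)` is not reached.
3. bare `except` matches → `values.append(56)` → values = [5, 56].
4. finally always runs: `values.append(71)` → values = [5, 56, 71].
Result: [5, 56, 71]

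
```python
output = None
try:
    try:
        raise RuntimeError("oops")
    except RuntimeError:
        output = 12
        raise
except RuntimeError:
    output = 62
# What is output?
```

Step-by-step execution trace:
1. Inner try: `raise RuntimeError("oops")` raises RuntimeError.
2. Inner `except RuntimeError` matches → output = 12.
3. bare `raise` re-raises the same RuntimeError.
4. Outer `except RuntimeError` matches → output = 62.
Result: 62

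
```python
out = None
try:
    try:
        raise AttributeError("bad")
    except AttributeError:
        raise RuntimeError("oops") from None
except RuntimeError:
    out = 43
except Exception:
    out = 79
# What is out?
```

Step-by-step execution trace:
1. Inner try raises AttributeError; inner `except AttributeError` catches it.
2. `raise RuntimeError(...) from None` raises RuntimeError (from None suppresses __context__, but the active exception is still RuntimeError).
3. Outer `except RuntimeError` matches → out = 43.
4. `except Exception` is not reached.
Result: 43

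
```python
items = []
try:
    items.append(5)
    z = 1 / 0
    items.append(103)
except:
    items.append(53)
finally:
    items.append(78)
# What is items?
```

Step-by-step execution trace:
1. try: `items.append(5)` → items = [5].
2. `z = 1 / 0` raises ZeroDivisionError; `items.append(103)` is not reached.
3. bare `except` matches → `items.append(53)` → items = [5, 53].
4. finally always runs: `items.append(78)` → items = [5, 53, 78].
Result: [5, 53, 78]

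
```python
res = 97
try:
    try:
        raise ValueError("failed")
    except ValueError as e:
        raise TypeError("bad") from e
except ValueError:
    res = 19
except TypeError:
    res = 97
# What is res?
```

Step-by-step execution trace:
1. Inner try raises ValueError; inner `except ValueError as e` catches it.
2. `raise TypeError(...) from e` raises TypeError (ValueError is attached as __cause__, but only TypeError is active).
3. Outer `except ValueError` does not match TypeError; skipped.
4. Outer `except TypeError` matches → res = 97.
Result: 97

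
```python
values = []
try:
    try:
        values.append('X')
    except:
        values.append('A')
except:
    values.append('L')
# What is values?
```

Step-by-step execution trace:
1. Inner try: `values.append('X')` → values = ['X']. No exception raised.
2. Inner `except` is skipped.
3. Inner try completes normally; outer `except` is skipped.
Result: ['X']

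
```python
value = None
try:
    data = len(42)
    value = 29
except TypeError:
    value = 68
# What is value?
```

Step-by-step execution trace:
1. `data = len(42)` raises TypeError.
2. `value = 29` is not reached.
3. `except TypeError` matches → value = 68.
Result: 68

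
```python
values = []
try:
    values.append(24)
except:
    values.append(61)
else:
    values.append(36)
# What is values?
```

Step-by-step execution trace:
1. try: `values.append(24)` → values = [24]. No exception raised.
2. `except` is skipped.
3. `else` runs (try completed without exception): `values.append(36)` → values = [24, 36].
Result: [24, 36]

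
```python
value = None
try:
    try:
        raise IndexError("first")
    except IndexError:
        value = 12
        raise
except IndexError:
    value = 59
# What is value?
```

Step-by-step execution trace:
1. Inner try: `raise IndexError("first")` raises IndexError.
2. Inner `except IndexError` matches → value = 12.
3. bare `raise` re-raises the same IndexError.
4. Outer `except IndexError` matches → value = 59.
Result: 59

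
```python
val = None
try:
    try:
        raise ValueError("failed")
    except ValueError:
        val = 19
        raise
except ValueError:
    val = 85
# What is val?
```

Step-by-step execution trace:
1. Inner try: `raise ValueError("failed")` raises ValueError.
2. Inner `except ValueError` matches → val = 19.
3. bare `raise` re-raises the same ValueError.
4. Outer `except ValueError` matches → val = 85.
Result: 85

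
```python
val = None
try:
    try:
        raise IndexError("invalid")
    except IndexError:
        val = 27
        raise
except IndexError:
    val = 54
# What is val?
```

Step-by-step execution trace:
1. Inner try: `raise IndexError("invalid")` raises IndexError.
2. Inner `except IndexError` matches → val = 27.
3. bare `raise` re-raises the same IndexError.
4. Outer `except IndexError` matches → val = 54.
Result: 54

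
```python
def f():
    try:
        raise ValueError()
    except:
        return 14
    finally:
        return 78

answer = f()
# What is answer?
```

Step-by-step execution trace:
1. `f()` enters try: `raise ValueError()` raises ValueError.
2. bare `except` matches → `return 14` sets pending return value 14.
3. Before returning, `finally: return 78` runs and overrides the pending return.
4. f() returns 78 → answer = 78.
Result: 78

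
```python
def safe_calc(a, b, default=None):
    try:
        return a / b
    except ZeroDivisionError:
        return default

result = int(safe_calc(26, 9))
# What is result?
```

Step-by-step execution trace:
1. `safe_calc(26, 9)` enters try: `return 26 / 9` → returns 2.888888888888889. No exception raised.
2. `except ZeroDivisionError` is skipped.
3. `int(2.888888888888889)` → 2 → result = 2.
Result: 2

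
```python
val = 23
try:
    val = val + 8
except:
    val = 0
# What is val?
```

Step-by-step execution trace:
1. val starts at 23.
2. try: `val = val + 8` → val = 31. No exception raised.
3. `except` is skipped.
Result: 31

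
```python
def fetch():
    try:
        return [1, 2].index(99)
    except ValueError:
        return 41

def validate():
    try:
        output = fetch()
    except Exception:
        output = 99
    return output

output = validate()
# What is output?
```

Step-by-step execution trace:
1. `validate()` calls `fetch()`.
2. In fetch: `[1, 2].index(99)` raises ValueError; `except ValueError` catches it → returns 41.
3. In validate: `output = fetch()` → output = 41. No exception reaches validate.
4. `except Exception` is skipped; validate returns 41.
5. output = 41.
Result: 41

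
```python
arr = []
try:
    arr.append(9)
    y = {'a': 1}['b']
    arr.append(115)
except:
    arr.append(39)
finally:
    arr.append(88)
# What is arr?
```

Step-by-step execution trace:
1. try: `arr.append(9)` → arr = [9].
2. `y = {'a': 1}['b']` raises KeyError; `arr.append(115)` is not reached.
3. bare `except` matches → `arr.append(39)` → arr = [9, 39].
4. finally always runs: `arr.append(88)` → arr = [9, 39, 88].
Result: [9, 39, 88]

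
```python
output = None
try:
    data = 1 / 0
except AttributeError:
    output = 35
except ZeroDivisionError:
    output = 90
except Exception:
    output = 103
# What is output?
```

Step-by-step execution trace:
1. `data = 1 / 0` raises ZeroDivisionError.
2. `except AttributeError` does not match ZeroDivisionError; skipped.
3. `except ZeroDivisionError` matches → output = 90.
4. Remaining except clauses are skipped.
Result: 90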